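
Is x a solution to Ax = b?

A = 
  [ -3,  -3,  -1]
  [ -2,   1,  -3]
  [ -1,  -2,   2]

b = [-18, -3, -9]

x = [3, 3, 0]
Yes

Ax = [-18, -3, -9] = b ✓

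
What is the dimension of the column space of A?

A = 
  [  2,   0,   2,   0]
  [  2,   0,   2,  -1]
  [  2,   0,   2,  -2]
dim(Col(A)) = 2

Row reduce:
R2 → R2 - (1)·R1
R3 → R3 - (1)·R1
R3 → R3 - (2)·R2
REF = 
  [  2,   0,   2,   0]
  [  0,   0,   0,  -1]
  [  0,   0,   0,   0]
Pivot columns: 1, 4 → 2 pivots.
dim(Col(A)) = number of pivot columns = 2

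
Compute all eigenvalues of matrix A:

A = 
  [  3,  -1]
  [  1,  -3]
λ = 2√2, -2√2  (≈ 2.828, -2.828)

tr(A) = 0, det(A) = -8
Characteristic polynomial: λ² - tr(A)λ + det(A) = λ² - 8
λ² - 8 = 0  ⇒  λ = (0 ± √((0)² - 4·(-8)))/2 = (0 ± √(32))/2
  = 2√2,  -2√2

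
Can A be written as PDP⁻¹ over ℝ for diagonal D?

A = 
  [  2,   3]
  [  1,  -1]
Yes

tr(A) = 1, det(A) = -5
Characteristic polynomial: λ² - tr(A)λ + det(A) = λ² - λ - 5
λ² - λ - 5 = 0  ⇒  λ = (1 ± √((-1)² - 4·(-5)))/2 = (1 ± √(21))/2
  = (1 + √21)/2,  (1 - √21)/2
Eigenvalues: (1 + √21)/2, (1 - √21)/2  (≈ 2.791, -1.791)
The two irrational eigenvalues are distinct (simple), so each has alg. mult. = geom. mult. = 1.
Sum of geometric multiplicities equals n, so A has n independent eigenvectors.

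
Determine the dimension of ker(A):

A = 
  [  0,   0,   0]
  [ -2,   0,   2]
nullity(A) = 2

Row reduce:
Swap R1 ↔ R2
REF = 
  [ -2,   0,   2]
  [  0,   0,   0]
Pivot columns: 1 → 1 pivot.
rank(A) = 1, so nullity(A) = 3 - 1 = 2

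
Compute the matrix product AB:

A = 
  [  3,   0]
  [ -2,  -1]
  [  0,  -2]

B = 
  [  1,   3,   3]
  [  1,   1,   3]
AB = 
  [  3,   9,   9]
  [ -3,  -7,  -9]
  [ -2,  -2,  -6]

A is 3×2 and B is 2×3, so AB is 3×3. Each entry is (row of A)·(column of B):
AB[1,1] = (3)(1) + (0)(1) = 3
AB[1,2] = (3)(3) + (0)(1) = 9
AB[1,3] = (3)(3) + (0)(3) = 9
AB[2,1] = (-2)(1) + (-1)(1) = -3
AB[2,2] = (-2)(3) + (-1)(1) = -7
AB[2,3] = (-2)(3) + (-1)(3) = -9
AB[3,1] = (0)(1) + (-2)(1) = -2
AB[3,2] = (0)(3) + (-2)(1) = -2
AB[3,3] = (0)(3) + (-2)(3) = -6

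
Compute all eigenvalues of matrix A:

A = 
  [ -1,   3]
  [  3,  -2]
λ = (-3 + √37)/2, (-3 - √37)/2  (≈ 1.541, -4.541)

tr(A) = -3, det(A) = -7
Characteristic polynomial: λ² - tr(A)λ + det(A) = λ² + 3λ - 7
λ² + 3λ - 7 = 0  ⇒  λ = (-3 ± √((3)² - 4·(-7)))/2 = (-3 ± √(37))/2
  = (-3 + √37)/2,  (-3 - √37)/2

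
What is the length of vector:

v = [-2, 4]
4.472

||v||₂ = √((-2)² + (4)²) = √20 = 4.472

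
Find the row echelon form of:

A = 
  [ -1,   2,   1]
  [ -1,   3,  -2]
Row operations:
R2 → R2 - (1)·R1

Resulting echelon form:
REF = 
  [ -1,   2,   1]
  [  0,   1,  -3]

Rank = 2 (number of non-zero pivot rows).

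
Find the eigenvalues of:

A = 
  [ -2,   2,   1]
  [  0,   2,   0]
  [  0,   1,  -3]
λ = -2, 2, -3

Characteristic polynomial: det(λI - A) = λ³ + 3λ² - 4λ - 12
Testing integer divisors of the constant term: p(-2) = 0, so (λ + 2) is a factor:
p(λ) = (λ + 2)(λ² + λ - 6)
λ² + λ - 6 = (λ + 3)(λ - 2)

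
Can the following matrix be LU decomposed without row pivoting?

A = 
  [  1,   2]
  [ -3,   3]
Yes.
A[1,1] = 1 ≠ 0, so Gaussian elimination proceeds without a row swap: multiplier ℓ₂₁ = (-3)/(1) = -3, and U[2,2] = 3 - (-3)(2) = 9.
L = 
  [  1,   0]
  [ -3,   1]
U = 
  [  1,   2]
  [  0,   9]
Check row 2 of LU: [(-3)(1), (-3)(2) + 9] = [-3, 3] = row 2 of A ✓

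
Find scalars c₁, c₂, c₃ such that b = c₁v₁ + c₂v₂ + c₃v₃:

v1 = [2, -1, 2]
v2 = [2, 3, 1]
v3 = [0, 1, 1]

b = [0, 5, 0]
c1 = -1, c2 = 1, c3 = 1

b = -1·v1 + 1·v2 + 1·v3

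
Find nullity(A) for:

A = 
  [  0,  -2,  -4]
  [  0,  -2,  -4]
nullity(A) = 2

Row reduce:
R2 → R2 - (1)·R1
REF = 
  [  0,  -2,  -4]
  [  0,   0,   0]
Pivot columns: 2 → 1 pivot.
rank(A) = 1, so nullity(A) = 3 - 1 = 2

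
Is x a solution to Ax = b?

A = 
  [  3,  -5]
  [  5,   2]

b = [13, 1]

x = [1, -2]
Yes

Ax = [13, 1] = b ✓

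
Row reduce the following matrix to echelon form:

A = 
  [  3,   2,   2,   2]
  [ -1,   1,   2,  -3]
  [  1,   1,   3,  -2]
Row operations:
R2 → R2 + (1/3)·R1
R3 → R3 - (1/3)·R1
R3 → R3 - (1/5)·R2

Resulting echelon form:
REF = 
  [    3,     2,     2,     2]
  [    0,   5/3,   8/3,  -7/3]
  [    0,     0,   9/5, -11/5]

Rank = 3 (number of non-zero pivot rows).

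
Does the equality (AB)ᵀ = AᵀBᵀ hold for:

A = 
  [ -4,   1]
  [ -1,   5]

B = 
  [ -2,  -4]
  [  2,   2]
No

(AB)ᵀ = 
  [ 10,  12]
  [ 18,  14]

AᵀBᵀ = 
  [ 12, -10]
  [-22,  12]

The two matrices differ, so (AB)ᵀ ≠ AᵀBᵀ in general. The correct identity is (AB)ᵀ = BᵀAᵀ.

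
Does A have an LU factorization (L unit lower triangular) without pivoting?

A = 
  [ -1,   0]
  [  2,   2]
Yes.
A[1,1] = -1 ≠ 0, so Gaussian elimination proceeds without a row swap: multiplier ℓ₂₁ = (2)/(-1) = -2, and U[2,2] = 2 - (-2)(0) = 2.
L = 
  [  1,   0]
  [ -2,   1]
U = 
  [ -1,   0]
  [  0,   2]
Check row 2 of LU: [(-2)(-1), (-2)(0) + 2] = [2, 2] = row 2 of A ✓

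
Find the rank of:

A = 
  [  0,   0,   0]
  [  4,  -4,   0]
Row reduce:
Swap R1 ↔ R2
REF = 
  [  4,  -4,   0]
  [  0,   0,   0]
Pivot columns: 1 → 1 pivot.

rank(A) = 1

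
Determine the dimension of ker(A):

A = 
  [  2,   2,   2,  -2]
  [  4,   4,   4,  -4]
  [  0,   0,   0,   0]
nullity(A) = 3

Row reduce:
R2 → R2 - (2)·R1
REF = 
  [  2,   2,   2,  -2]
  [  0,   0,   0,   0]
  [  0,   0,   0,   0]
Pivot columns: 1 → 1 pivot.
rank(A) = 1, so nullity(A) = 4 - 1 = 3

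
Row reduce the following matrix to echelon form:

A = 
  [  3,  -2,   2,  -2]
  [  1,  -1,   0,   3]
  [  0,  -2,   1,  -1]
Row operations:
R2 → R2 - (1/3)·R1
R3 → R3 - (6)·R2

Resulting echelon form:
REF = 
  [   3,   -2,    2,   -2]
  [   0, -1/3, -2/3, 11/3]
  [   0,    0,    5,  -23]

Rank = 3 (number of non-zero pivot rows).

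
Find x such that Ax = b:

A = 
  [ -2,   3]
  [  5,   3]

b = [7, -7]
Row reduce the augmented matrix [A|b]:
R2 → R2 + (5/2)·R1
REF = 
  [  -2,    3,    7]
  [   0, 21/2, 21/2]

Back-substitution:
x₂ = (21/2) / (21/2) = 1
x₁ = (7 - (3)(1)) / (-2) = -2

x = [-2, 1]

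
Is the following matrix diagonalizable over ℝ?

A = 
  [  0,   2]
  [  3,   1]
Yes

tr(A) = 1, det(A) = -6
Characteristic polynomial: λ² - tr(A)λ + det(A) = λ² - λ - 6
λ² - λ - 6 = (λ + 2)(λ - 3)
Eigenvalues: 3, -2
λ=-2: alg. mult. = 1, geom. mult. = 2 - rank(A - (-2)I) = 2 - 1 = 1
λ=3: alg. mult. = 1, geom. mult. = 2 - rank(A - (3)I) = 2 - 1 = 1
Sum of geometric multiplicities equals n, so A has n independent eigenvectors.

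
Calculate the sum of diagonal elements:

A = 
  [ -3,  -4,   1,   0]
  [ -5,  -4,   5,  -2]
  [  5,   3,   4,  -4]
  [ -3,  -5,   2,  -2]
-5

tr(A) = -3 + -4 + 4 + -2 = -5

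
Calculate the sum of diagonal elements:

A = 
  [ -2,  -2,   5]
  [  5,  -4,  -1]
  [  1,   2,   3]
-3

tr(A) = -2 + -4 + 3 = -3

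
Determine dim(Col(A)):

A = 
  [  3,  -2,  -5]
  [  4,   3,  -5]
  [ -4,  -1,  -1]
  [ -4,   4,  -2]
dim(Col(A)) = 3

Row reduce:
R2 → R2 - (4/3)·R1
R3 → R3 + (4/3)·R1
R4 → R4 + (4/3)·R1
R3 → R3 + (11/17)·R2
R4 → R4 - (4/17)·R2
R4 → R4 - (11/8)·R3
REF = 
  [      3,      -2,      -5]
  [      0,    17/3,     5/3]
  [      0,       0, -112/17]
  [      0,       0,       0]
Pivot columns: 1, 2, 3 → 3 pivots.
dim(Col(A)) = number of pivot columns = 3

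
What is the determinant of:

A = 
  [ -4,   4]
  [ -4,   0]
16

For a 2×2 matrix, det = ad - bc = (-4)(0) - (4)(-4) = 16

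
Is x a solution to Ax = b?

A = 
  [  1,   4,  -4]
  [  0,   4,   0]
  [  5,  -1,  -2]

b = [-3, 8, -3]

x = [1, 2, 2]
No

Ax = [1, 8, -1] ≠ b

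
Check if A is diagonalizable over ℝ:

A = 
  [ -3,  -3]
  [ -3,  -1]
Yes

tr(A) = -4, det(A) = -6
Characteristic polynomial: λ² - tr(A)λ + det(A) = λ² + 4λ - 6
λ² + 4λ - 6 = 0  ⇒  λ = (-4 ± √((4)² - 4·(-6)))/2 = (-4 ± √(40))/2
  = -2 + √10,  -2 - √10
Eigenvalues: -2 + √10, -2 - √10  (≈ 1.162, -5.162)
The two irrational eigenvalues are distinct (simple), so each has alg. mult. = geom. mult. = 1.
Sum of geometric multiplicities equals n, so A has n independent eigenvectors.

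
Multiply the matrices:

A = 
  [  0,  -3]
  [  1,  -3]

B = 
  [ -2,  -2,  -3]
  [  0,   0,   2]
AB = 
  [  0,   0,  -6]
  [ -2,  -2,  -9]

A is 2×2 and B is 2×3, so AB is 2×3. Each entry is (row of A)·(column of B):
AB[1,1] = (0)(-2) + (-3)(0) = 0
AB[1,2] = (0)(-2) + (-3)(0) = 0
AB[1,3] = (0)(-3) + (-3)(2) = -6
AB[2,1] = (1)(-2) + (-3)(0) = -2
AB[2,2] = (1)(-2) + (-3)(0) = -2
AB[2,3] = (1)(-3) + (-3)(2) = -9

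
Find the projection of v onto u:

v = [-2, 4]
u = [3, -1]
v·u = (-2)(3) + (4)(-1) = -10
u·u = (3)² + (-1)² = 10
proj_u(v) = (v·u / u·u) × u = (-10/10) × u = (-1) × u

proj_u(v) = [-3, 1]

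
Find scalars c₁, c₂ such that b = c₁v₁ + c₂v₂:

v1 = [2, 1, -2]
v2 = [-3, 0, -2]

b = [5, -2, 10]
c1 = -2, c2 = -3

b = -2·v1 + -3·v2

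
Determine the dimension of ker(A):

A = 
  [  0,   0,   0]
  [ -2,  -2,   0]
nullity(A) = 2

Row reduce:
Swap R1 ↔ R2
REF = 
  [ -2,  -2,   0]
  [  0,   0,   0]
Pivot columns: 1 → 1 pivot.
rank(A) = 1, so nullity(A) = 3 - 1 = 2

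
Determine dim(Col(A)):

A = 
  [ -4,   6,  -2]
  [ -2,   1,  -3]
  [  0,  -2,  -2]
Row reduce:
R2 → R2 - (1/2)·R1
R3 → R3 - (1)·R2
REF = 
  [ -4,   6,  -2]
  [  0,  -2,  -2]
  [  0,   0,   0]
Pivot columns: 1, 2 → 2 pivots.
dim(Col(A)) = number of pivot columns = 2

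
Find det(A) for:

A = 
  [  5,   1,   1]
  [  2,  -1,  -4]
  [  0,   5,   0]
Cofactor expansion along row 1:
det(A) = (5)·((-1)(0) - (-4)(5)) - (1)·((2)(0) - (-4)(0)) + (1)·((2)(5) - (-1)(0))
  = (5)(20) - (1)(0) + (1)(10)
  = 110

det(A) = 110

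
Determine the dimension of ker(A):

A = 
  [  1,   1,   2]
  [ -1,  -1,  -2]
nullity(A) = 2

Row reduce:
R2 → R2 + (1)·R1
REF = 
  [  1,   1,   2]
  [  0,   0,   0]
Pivot columns: 1 → 1 pivot.
rank(A) = 1, so nullity(A) = 3 - 1 = 2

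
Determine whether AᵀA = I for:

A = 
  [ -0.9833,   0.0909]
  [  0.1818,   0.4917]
No

AᵀA = 
  [  0.9999,   0]
  [  0,   0.2500]
≠ I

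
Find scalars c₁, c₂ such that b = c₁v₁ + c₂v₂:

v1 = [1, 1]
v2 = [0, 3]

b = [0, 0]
c1 = 0, c2 = 0

b = 0·v1 + 0·v2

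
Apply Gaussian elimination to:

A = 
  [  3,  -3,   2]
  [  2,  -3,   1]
Row operations:
R2 → R2 - (2/3)·R1

Resulting echelon form:
REF = 
  [   3,   -3,    2]
  [   0,   -1, -1/3]

Rank = 2 (number of non-zero pivot rows).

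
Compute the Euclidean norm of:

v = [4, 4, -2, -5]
7.81

||v||₂ = √((4)² + (4)² + (-2)² + (-5)²) = √61 = 7.81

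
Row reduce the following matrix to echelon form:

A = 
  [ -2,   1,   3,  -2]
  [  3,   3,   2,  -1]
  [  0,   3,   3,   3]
Row operations:
R2 → R2 + (3/2)·R1
R3 → R3 - (2/3)·R2

Resulting echelon form:
REF = 
  [  -2,    1,    3,   -2]
  [   0,  9/2, 13/2,   -4]
  [   0,    0, -4/3, 17/3]

Rank = 3 (number of non-zero pivot rows).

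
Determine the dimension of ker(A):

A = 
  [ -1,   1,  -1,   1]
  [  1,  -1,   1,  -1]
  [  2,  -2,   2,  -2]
nullity(A) = 3

Row reduce:
R2 → R2 + (1)·R1
R3 → R3 + (2)·R1
REF = 
  [ -1,   1,  -1,   1]
  [  0,   0,   0,   0]
  [  0,   0,   0,   0]
Pivot columns: 1 → 1 pivot.
rank(A) = 1, so nullity(A) = 4 - 1 = 3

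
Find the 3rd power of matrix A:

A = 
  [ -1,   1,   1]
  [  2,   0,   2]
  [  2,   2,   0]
A^3 = 
  [ -1,   7,   7]
  [ 14,   6,  14]
  [ 14,  14,   6]

A² = A·A:
A²[1,1] = (-1)(-1) + (1)(2) + (1)(2) = 5
A²[1,2] = (-1)(1) + (1)(0) + (1)(2) = 1
A²[1,3] = (-1)(1) + (1)(2) + (1)(0) = 1
A²[2,1] = (2)(-1) + (0)(2) + (2)(2) = 2
A²[2,2] = (2)(1) + (0)(0) + (2)(2) = 6
A²[2,3] = (2)(1) + (0)(2) + (2)(0) = 2
A²[3,1] = (2)(-1) + (2)(2) + (0)(2) = 2
A²[3,2] = (2)(1) + (2)(0) + (0)(2) = 2
A²[3,3] = (2)(1) + (2)(2) + (0)(0) = 6
A² = 
  [  5,   1,   1]
  [  2,   6,   2]
  [  2,   2,   6]

A^3 = A^2·A:
A^3[1,1] = (5)(-1) + (1)(2) + (1)(2) = -1
A^3[1,2] = (5)(1) + (1)(0) + (1)(2) = 7
A^3[1,3] = (5)(1) + (1)(2) + (1)(0) = 7
A^3[2,1] = (2)(-1) + (6)(2) + (2)(2) = 14
A^3[2,2] = (2)(1) + (6)(0) + (2)(2) = 6
A^3[2,3] = (2)(1) + (6)(2) + (2)(0) = 14
A^3[3,1] = (2)(-1) + (2)(2) + (6)(2) = 14
A^3[3,2] = (2)(1) + (2)(0) + (6)(2) = 14
A^3[3,3] = (2)(1) + (2)(2) + (6)(0) = 6
A^3 = 
  [ -1,   7,   7]
  [ 14,   6,  14]
  [ 14,  14,   6]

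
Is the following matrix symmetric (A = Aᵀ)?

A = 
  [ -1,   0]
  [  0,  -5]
Yes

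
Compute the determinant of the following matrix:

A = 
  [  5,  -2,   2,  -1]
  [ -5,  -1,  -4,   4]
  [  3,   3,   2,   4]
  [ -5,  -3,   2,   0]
788

Cofactor expansion along row 1: det(A) = a₁₁M₁₁ - a₁₂M₁₂ + a₁₃M₁₃ - a₁₄M₁₄

M₁₁ = det[[-1, -4, 4]; [3, 2, 4]; [-3, 2, 0]]
  = (-1)·((2)(0) - (4)(2)) - (-4)·((3)(0) - (4)(-3)) + (4)·((3)(2) - (2)(-3))
  = (-1)(-8) - (-4)(12) + (4)(12)
  = 104
M₁₂ = det[[-5, -4, 4]; [3, 2, 4]; [-5, 2, 0]]
  = (-5)·((2)(0) - (4)(2)) - (-4)·((3)(0) - (4)(-5)) + (4)·((3)(2) - (2)(-5))
  = (-5)(-8) - (-4)(20) + (4)(16)
  = 184
M₁₃ = det[[-5, -1, 4]; [3, 3, 4]; [-5, -3, 0]]
  = (-5)·((3)(0) - (4)(-3)) - (-1)·((3)(0) - (4)(-5)) + (4)·((3)(-3) - (3)(-5))
  = (-5)(12) - (-1)(20) + (4)(6)
  = -16
M₁₄ = det[[-5, -1, -4]; [3, 3, 2]; [-5, -3, 2]]
  = (-5)·((3)(2) - (2)(-3)) - (-1)·((3)(2) - (2)(-5)) + (-4)·((3)(-3) - (3)(-5))
  = (-5)(12) - (-1)(16) + (-4)(6)
  = -68

det(A) = (5)(104) - (-2)(184) + (2)(-16) - (-1)(-68) = 788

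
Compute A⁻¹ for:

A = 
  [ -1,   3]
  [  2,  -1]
det(A) = (-1)(-1) - (3)(2) = -5
For a 2×2 matrix, A⁻¹ = (1/det(A)) · [[d, -b], [-c, a]]
    = (-1/5) · [[-1, -3], [-2, -1]]

A⁻¹ = 
  [1/5, 3/5]
  [2/5, 1/5]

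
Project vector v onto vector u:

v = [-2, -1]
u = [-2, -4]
v·u = (-2)(-2) + (-1)(-4) = 8
u·u = (-2)² + (-4)² = 20
proj_u(v) = (v·u / u·u) × u = (8/20) × u = (2/5) × u

proj_u(v) = [-4/5, -8/5]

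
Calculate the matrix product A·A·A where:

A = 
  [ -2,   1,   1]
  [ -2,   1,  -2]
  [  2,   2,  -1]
A² = A·A:
A²[1,1] = (-2)(-2) + (1)(-2) + (1)(2) = 4
A²[1,2] = (-2)(1) + (1)(1) + (1)(2) = 1
A²[1,3] = (-2)(1) + (1)(-2) + (1)(-1) = -5
A²[2,1] = (-2)(-2) + (1)(-2) + (-2)(2) = -2
A²[2,2] = (-2)(1) + (1)(1) + (-2)(2) = -5
A²[2,3] = (-2)(1) + (1)(-2) + (-2)(-1) = -2
A²[3,1] = (2)(-2) + (2)(-2) + (-1)(2) = -10
A²[3,2] = (2)(1) + (2)(1) + (-1)(2) = 2
A²[3,3] = (2)(1) + (2)(-2) + (-1)(-1) = -1
A² = 
  [  4,   1,  -5]
  [ -2,  -5,  -2]
  [-10,   2,  -1]

A^3 = A^2·A:
A^3[1,1] = (4)(-2) + (1)(-2) + (-5)(2) = -20
A^3[1,2] = (4)(1) + (1)(1) + (-5)(2) = -5
A^3[1,3] = (4)(1) + (1)(-2) + (-5)(-1) = 7
A^3[2,1] = (-2)(-2) + (-5)(-2) + (-2)(2) = 10
A^3[2,2] = (-2)(1) + (-5)(1) + (-2)(2) = -11
A^3[2,3] = (-2)(1) + (-5)(-2) + (-2)(-1) = 10
A^3[3,1] = (-10)(-2) + (2)(-2) + (-1)(2) = 14
A^3[3,2] = (-10)(1) + (2)(1) + (-1)(2) = -10
A^3[3,3] = (-10)(1) + (2)(-2) + (-1)(-1) = -13
A^3 = 
  [-20,  -5,   7]
  [ 10, -11,  10]
  [ 14, -10, -13]

Therefore
A^3 = 
  [-20,  -5,   7]
  [ 10, -11,  10]
  [ 14, -10, -13]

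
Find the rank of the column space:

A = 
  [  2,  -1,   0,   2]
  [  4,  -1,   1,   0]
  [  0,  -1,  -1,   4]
Row reduce:
R2 → R2 - (2)·R1
R3 → R3 + (1)·R2
REF = 
  [  2,  -1,   0,   2]
  [  0,   1,   1,  -4]
  [  0,   0,   0,   0]
Pivot columns: 1, 2 → 2 pivots.
dim(Col(A)) = number of pivot columns = 2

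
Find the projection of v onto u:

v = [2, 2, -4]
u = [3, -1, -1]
v·u = (2)(3) + (2)(-1) + (-4)(-1) = 8
u·u = (3)² + (-1)² + (-1)² = 11
proj_u(v) = (v·u / u·u) × u = (8/11) × u

proj_u(v) = [24/11, -8/11, -8/11]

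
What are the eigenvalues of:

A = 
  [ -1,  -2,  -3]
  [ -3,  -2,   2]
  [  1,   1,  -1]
Characteristic polynomial: det(λI - A) = λ³ + 4λ² - 5
Testing integer divisors of the constant term: p(1) = 0, so (λ - 1) is a factor:
p(λ) = (λ - 1)(λ² + 5λ + 5)
λ² + 5λ + 5 = 0  ⇒  λ = (-5 ± √((5)² - 4·(5)))/2 = (-5 ± √(5))/2
  = (-5 + √5)/2,  (-5 - √5)/2

λ = 1, (-5 + √5)/2, (-5 - √5)/2  (≈ 1, -1.382, -3.618)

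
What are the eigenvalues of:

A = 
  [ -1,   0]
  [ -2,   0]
tr(A) = -1, det(A) = 0
Characteristic polynomial: λ² - tr(A)λ + det(A) = λ² + λ
λ² + λ = λ(λ + 1)

λ = 0, -1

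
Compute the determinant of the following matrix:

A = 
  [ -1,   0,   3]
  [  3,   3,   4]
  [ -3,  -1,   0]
Cofactor expansion along row 1:
det(A) = (-1)·((3)(0) - (4)(-1)) - (0)·((3)(0) - (4)(-3)) + (3)·((3)(-1) - (3)(-3))
  = (-1)(4) - (0)(12) + (3)(6)
  = 14

det(A) = 14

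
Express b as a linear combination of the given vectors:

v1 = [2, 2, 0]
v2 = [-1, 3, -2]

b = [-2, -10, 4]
c1 = -2, c2 = -2

b = -2·v1 + -2·v2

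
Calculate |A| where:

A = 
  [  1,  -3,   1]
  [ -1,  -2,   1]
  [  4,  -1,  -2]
8

Cofactor expansion along row 1:
det(A) = (1)·((-2)(-2) - (1)(-1)) - (-3)·((-1)(-2) - (1)(4)) + (1)·((-1)(-1) - (-2)(4))
  = (1)(5) - (-3)(-2) + (1)(9)
  = 8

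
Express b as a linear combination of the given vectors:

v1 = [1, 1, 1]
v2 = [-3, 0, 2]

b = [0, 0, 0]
c1 = 0, c2 = 0

b = 0·v1 + 0·v2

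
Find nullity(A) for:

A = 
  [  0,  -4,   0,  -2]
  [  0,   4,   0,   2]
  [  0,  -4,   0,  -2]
nullity(A) = 3

Row reduce:
R2 → R2 + (1)·R1
R3 → R3 - (1)·R1
REF = 
  [  0,  -4,   0,  -2]
  [  0,   0,   0,   0]
  [  0,   0,   0,   0]
Pivot columns: 2 → 1 pivot.
rank(A) = 1, so nullity(A) = 4 - 1 = 3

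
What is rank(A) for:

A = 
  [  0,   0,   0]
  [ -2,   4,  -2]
Row reduce:
Swap R1 ↔ R2
REF = 
  [ -2,   4,  -2]
  [  0,   0,   0]
Pivot columns: 1 → 1 pivot.

rank(A) = 1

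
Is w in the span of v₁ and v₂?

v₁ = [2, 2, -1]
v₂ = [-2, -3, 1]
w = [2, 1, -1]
Yes

Form the augmented matrix and row-reduce:
[v₁|v₂|w] = 
  [  2,  -2,   2]
  [  2,  -3,   1]
  [ -1,   1,  -1]
R2 → R2 - (1)·R1
R3 → R3 + (1/2)·R1
REF = 
  [  2,  -2,   2]
  [  0,  -1,  -1]
  [  0,   0,   0]

No row of the form [0 0 | nonzero], so the system is consistent. Back-substitution gives c₁ = 2, c₂ = 1: w = (2)·v₁ + (1)·v₂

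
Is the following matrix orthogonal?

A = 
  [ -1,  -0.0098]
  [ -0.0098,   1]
Yes

AᵀA = 
  [  1.0001,   0]
  [  0,   1.0001]
≈ I (equal to I up to the 4-dp rounding of the entries)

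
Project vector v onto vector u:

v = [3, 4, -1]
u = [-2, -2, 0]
v·u = (3)(-2) + (4)(-2) + (-1)(0) = -14
u·u = (-2)² + (-2)² + (0)² = 8
proj_u(v) = (v·u / u·u) × u = (-14/8) × u = (-7/4) × u

proj_u(v) = [7/2, 7/2, 0]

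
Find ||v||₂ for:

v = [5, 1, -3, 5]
7.746

||v||₂ = √((5)² + (1)² + (-3)² + (5)²) = √60 = 7.746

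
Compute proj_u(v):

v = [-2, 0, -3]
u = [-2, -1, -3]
proj_u(v) = [-13/7, -13/14, -39/14]

v·u = (-2)(-2) + (0)(-1) + (-3)(-3) = 13
u·u = (-2)² + (-1)² + (-3)² = 14
proj_u(v) = (v·u / u·u) × u = (13/14) × u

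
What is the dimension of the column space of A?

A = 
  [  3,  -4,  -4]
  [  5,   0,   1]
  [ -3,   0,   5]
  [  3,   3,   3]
Row reduce:
R2 → R2 - (5/3)·R1
R3 → R3 + (1)·R1
R4 → R4 - (1)·R1
R3 → R3 + (3/5)·R2
R4 → R4 - (21/20)·R2
R4 → R4 + (3/16)·R3
REF = 
  [   3,   -4,   -4]
  [   0, 20/3, 23/3]
  [   0,    0, 28/5]
  [   0,    0,    0]
Pivot columns: 1, 2, 3 → 3 pivots.
dim(Col(A)) = number of pivot columns = 3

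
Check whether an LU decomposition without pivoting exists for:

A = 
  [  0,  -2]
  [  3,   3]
No.
A[1,1] = 0 but A[2,1] = 3 ≠ 0. Any LU with L unit lower triangular has (LU)[1,1] = U[1,1] and (LU)[2,1] = L[2,1]·U[1,1]; matching A forces U[1,1] = 0, which then forces (LU)[2,1] = 0 ≠ 3. A row swap (pivoting) is required.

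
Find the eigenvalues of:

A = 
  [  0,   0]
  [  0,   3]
λ = 3, 0

tr(A) = 3, det(A) = 0
Characteristic polynomial: λ² - tr(A)λ + det(A) = λ² - 3λ
λ² - 3λ = λ(λ - 3)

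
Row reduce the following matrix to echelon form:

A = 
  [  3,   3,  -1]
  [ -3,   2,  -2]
Row operations:
R2 → R2 + (1)·R1

Resulting echelon form:
REF = 
  [  3,   3,  -1]
  [  0,   5,  -3]

Rank = 2 (number of non-zero pivot rows).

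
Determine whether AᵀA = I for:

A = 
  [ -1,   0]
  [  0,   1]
Yes

AᵀA = 
  [  1,   0]
  [  0,   1]
= I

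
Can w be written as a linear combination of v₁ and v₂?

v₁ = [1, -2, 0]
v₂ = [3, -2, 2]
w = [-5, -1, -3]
No

Form the augmented matrix and row-reduce:
[v₁|v₂|w] = 
  [  1,   3,  -5]
  [ -2,  -2,  -1]
  [  0,   2,  -3]
R2 → R2 + (2)·R1
R3 → R3 - (1/2)·R2
REF = 
  [  1,   3,  -5]
  [  0,   4, -11]
  [  0,   0, 5/2]

Row 3 reads [0 0 | 5/2], i.e. 0 = 5/2, so the system is inconsistent and w ∉ span{v₁, v₂}.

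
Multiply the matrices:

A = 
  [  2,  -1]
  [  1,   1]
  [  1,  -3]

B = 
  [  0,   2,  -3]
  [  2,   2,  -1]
A is 3×2 and B is 2×3, so AB is 3×3. Each entry is (row of A)·(column of B):
AB[1,1] = (2)(0) + (-1)(2) = -2
AB[1,2] = (2)(2) + (-1)(2) = 2
AB[1,3] = (2)(-3) + (-1)(-1) = -5
AB[2,1] = (1)(0) + (1)(2) = 2
AB[2,2] = (1)(2) + (1)(2) = 4
AB[2,3] = (1)(-3) + (1)(-1) = -4
AB[3,1] = (1)(0) + (-3)(2) = -6
AB[3,2] = (1)(2) + (-3)(2) = -4
AB[3,3] = (1)(-3) + (-3)(-1) = 0

AB = 
  [ -2,   2,  -5]
  [  2,   4,  -4]
  [ -6,  -4,   0]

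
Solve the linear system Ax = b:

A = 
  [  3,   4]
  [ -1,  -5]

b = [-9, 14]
Row reduce the augmented matrix [A|b]:
R2 → R2 + (1/3)·R1
REF = 
  [    3,     4,    -9]
  [    0, -11/3,    11]

Back-substitution:
x₂ = 11 / (-11/3) = -3
x₁ = (-9 - (4)(-3)) / 3 = 1

x = [1, -3]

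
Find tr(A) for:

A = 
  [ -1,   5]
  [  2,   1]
0

tr(A) = -1 + 1 = 0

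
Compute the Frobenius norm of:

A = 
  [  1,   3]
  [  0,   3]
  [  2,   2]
||A||_F = 5.196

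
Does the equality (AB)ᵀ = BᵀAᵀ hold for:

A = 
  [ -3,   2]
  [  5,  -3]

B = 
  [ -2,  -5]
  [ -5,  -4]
Yes

(AB)ᵀ = 
  [ -4,   5]
  [  7, -13]

BᵀAᵀ = 
  [ -4,   5]
  [  7, -13]

Both sides are equal — this is the standard identity (AB)ᵀ = BᵀAᵀ, which holds for all A, B.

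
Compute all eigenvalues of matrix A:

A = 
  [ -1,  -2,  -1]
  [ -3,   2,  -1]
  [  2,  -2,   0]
λ = -2, (3 + √17)/2, (3 - √17)/2  (≈ -2, 3.562, -0.5616)

Characteristic polynomial: det(λI - A) = λ³ - λ² - 8λ - 4
Testing integer divisors of the constant term: p(-2) = 0, so (λ + 2) is a factor:
p(λ) = (λ + 2)(λ² - 3λ - 2)
λ² - 3λ - 2 = 0  ⇒  λ = (3 ± √((-3)² - 4·(-2)))/2 = (3 ± √(17))/2
  = (3 + √17)/2,  (3 - √17)/2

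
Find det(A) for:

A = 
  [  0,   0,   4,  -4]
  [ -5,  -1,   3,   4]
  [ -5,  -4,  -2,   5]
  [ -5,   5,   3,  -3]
-900

Cofactor expansion along row 1: det(A) = a₁₁M₁₁ - a₁₂M₁₂ + a₁₃M₁₃ - a₁₄M₁₄

M₁₁ = det[[-1, 3, 4]; [-4, -2, 5]; [5, 3, -3]]
  = (-1)·((-2)(-3) - (5)(3)) - (3)·((-4)(-3) - (5)(5)) + (4)·((-4)(3) - (-2)(5))
  = (-1)(-9) - (3)(-13) + (4)(-2)
  = 40
M₁₂ = det[[-5, 3, 4]; [-5, -2, 5]; [-5, 3, -3]]
  = (-5)·((-2)(-3) - (5)(3)) - (3)·((-5)(-3) - (5)(-5)) + (4)·((-5)(3) - (-2)(-5))
  = (-5)(-9) - (3)(40) + (4)(-25)
  = -175
M₁₃ = det[[-5, -1, 4]; [-5, -4, 5]; [-5, 5, -3]]
  = (-5)·((-4)(-3) - (5)(5)) - (-1)·((-5)(-3) - (5)(-5)) + (4)·((-5)(5) - (-4)(-5))
  = (-5)(-13) - (-1)(40) + (4)(-45)
  = -75
M₁₄ = det[[-5, -1, 3]; [-5, -4, -2]; [-5, 5, 3]]
  = (-5)·((-4)(3) - (-2)(5)) - (-1)·((-5)(3) - (-2)(-5)) + (3)·((-5)(5) - (-4)(-5))
  = (-5)(-2) - (-1)(-25) + (3)(-45)
  = -150

det(A) = (0)(40) - (0)(-175) + (4)(-75) - (-4)(-150) = -900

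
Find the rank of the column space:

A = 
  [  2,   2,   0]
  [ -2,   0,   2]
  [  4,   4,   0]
Row reduce:
R2 → R2 + (1)·R1
R3 → R3 - (2)·R1
REF = 
  [  2,   2,   0]
  [  0,   2,   2]
  [  0,   0,   0]
Pivot columns: 1, 2 → 2 pivots.
dim(Col(A)) = number of pivot columns = 2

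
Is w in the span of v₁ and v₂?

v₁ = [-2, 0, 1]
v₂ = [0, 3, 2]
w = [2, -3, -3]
Yes

Form the augmented matrix and row-reduce:
[v₁|v₂|w] = 
  [ -2,   0,   2]
  [  0,   3,  -3]
  [  1,   2,  -3]
R3 → R3 + (1/2)·R1
R3 → R3 - (2/3)·R2
REF = 
  [ -2,   0,   2]
  [  0,   3,  -3]
  [  0,   0,   0]

No row of the form [0 0 | nonzero], so the system is consistent. Back-substitution gives c₁ = -1, c₂ = -1: w = (-1)·v₁ + (-1)·v₂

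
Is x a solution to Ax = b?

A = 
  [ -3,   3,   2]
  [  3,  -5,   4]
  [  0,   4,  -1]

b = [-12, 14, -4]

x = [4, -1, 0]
No

Ax = [-15, 17, -4] ≠ b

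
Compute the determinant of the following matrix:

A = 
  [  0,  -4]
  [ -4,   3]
For a 2×2 matrix, det = ad - bc = (0)(3) - (-4)(-4) = -16

det(A) = -16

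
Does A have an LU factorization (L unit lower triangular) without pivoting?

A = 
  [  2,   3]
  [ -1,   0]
Yes.
A[1,1] = 2 ≠ 0, so Gaussian elimination proceeds without a row swap: multiplier ℓ₂₁ = (-1)/(2) = -1/2, and U[2,2] = 0 - (-1/2)(3) = 3/2.
L = 
  [   1,    0]
  [-1/2,    1]
U = 
  [  2,   3]
  [  0, 3/2]
Check row 2 of LU: [(-1/2)(2), (-1/2)(3) + (3/2)] = [-1, 0] = row 2 of A ✓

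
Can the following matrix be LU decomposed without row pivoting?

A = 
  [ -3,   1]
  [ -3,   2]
Yes.
A[1,1] = -3 ≠ 0, so Gaussian elimination proceeds without a row swap: multiplier ℓ₂₁ = (-3)/(-3) = 1, and U[2,2] = 2 - (1)(1) = 1.
L = 
  [  1,   0]
  [  1,   1]
U = 
  [ -3,   1]
  [  0,   1]
Check row 2 of LU: [(1)(-3), (1)(1) + 1] = [-3, 2] = row 2 of A ✓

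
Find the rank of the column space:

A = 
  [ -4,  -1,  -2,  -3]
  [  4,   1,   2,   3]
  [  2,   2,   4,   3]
Row reduce:
R2 → R2 + (1)·R1
R3 → R3 + (1/2)·R1
Swap R2 ↔ R3
REF = 
  [ -4,  -1,  -2,  -3]
  [  0, 3/2,   3, 3/2]
  [  0,   0,   0,   0]
Pivot columns: 1, 2 → 2 pivots.
dim(Col(A)) = number of pivot columns = 2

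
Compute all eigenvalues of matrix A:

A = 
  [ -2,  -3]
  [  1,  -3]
tr(A) = -5, det(A) = 9
Characteristic polynomial: λ² - tr(A)λ + det(A) = λ² + 5λ + 9
λ² + 5λ + 9 = 0  ⇒  λ = (-5 ± √((5)² - 4·(9)))/2 = (-5 ± √(-11))/2
  = (-5 + i√11)/2,  (-5 - i√11)/2

λ = (-5 + i√11)/2, (-5 - i√11)/2  (≈ -2.5 + 1.658i, -2.5 - 1.658i)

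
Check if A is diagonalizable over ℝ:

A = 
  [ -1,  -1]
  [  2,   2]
Yes

tr(A) = 1, det(A) = 0
Characteristic polynomial: λ² - tr(A)λ + det(A) = λ² - λ
λ² - λ = λ(λ - 1)
Eigenvalues: 1, 0
λ=0: alg. mult. = 1, geom. mult. = 2 - rank(A - (0)I) = 2 - 1 = 1
λ=1: alg. mult. = 1, geom. mult. = 2 - rank(A - (1)I) = 2 - 1 = 1
Sum of geometric multiplicities equals n, so A has n independent eigenvectors.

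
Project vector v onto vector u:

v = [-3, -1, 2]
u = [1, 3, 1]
proj_u(v) = [-4/11, -12/11, -4/11]

v·u = (-3)(1) + (-1)(3) + (2)(1) = -4
u·u = (1)² + (3)² + (1)² = 11
proj_u(v) = (v·u / u·u) × u = (-4/11) × u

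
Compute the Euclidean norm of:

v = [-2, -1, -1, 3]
3.873

||v||₂ = √((-2)² + (-1)² + (-1)² + (3)²) = √15 = 3.873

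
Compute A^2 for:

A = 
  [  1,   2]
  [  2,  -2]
A² = A·A:
A²[1,1] = (1)(1) + (2)(2) = 5
A²[1,2] = (1)(2) + (2)(-2) = -2
A²[2,1] = (2)(1) + (-2)(2) = -2
A²[2,2] = (2)(2) + (-2)(-2) = 8
A² = 
  [  5,  -2]
  [ -2,   8]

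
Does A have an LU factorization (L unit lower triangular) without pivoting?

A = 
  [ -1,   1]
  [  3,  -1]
Yes.
A[1,1] = -1 ≠ 0, so Gaussian elimination proceeds without a row swap: multiplier ℓ₂₁ = (3)/(-1) = -3, and U[2,2] = -1 - (-3)(1) = 2.
L = 
  [  1,   0]
  [ -3,   1]
U = 
  [ -1,   1]
  [  0,   2]
Check row 2 of LU: [(-3)(-1), (-3)(1) + 2] = [3, -1] = row 2 of A ✓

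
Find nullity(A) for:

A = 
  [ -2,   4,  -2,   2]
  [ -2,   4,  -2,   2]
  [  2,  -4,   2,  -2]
nullity(A) = 3

Row reduce:
R2 → R2 - (1)·R1
R3 → R3 + (1)·R1
REF = 
  [ -2,   4,  -2,   2]
  [  0,   0,   0,   0]
  [  0,   0,   0,   0]
Pivot columns: 1 → 1 pivot.
rank(A) = 1, so nullity(A) = 4 - 1 = 3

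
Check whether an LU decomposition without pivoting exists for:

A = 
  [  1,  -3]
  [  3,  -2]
Yes.
A[1,1] = 1 ≠ 0, so Gaussian elimination proceeds without a row swap: multiplier ℓ₂₁ = (3)/(1) = 3, and U[2,2] = -2 - (3)(-3) = 7.
L = 
  [  1,   0]
  [  3,   1]
U = 
  [  1,  -3]
  [  0,   7]
Check row 2 of LU: [(3)(1), (3)(-3) + 7] = [3, -2] = row 2 of A ✓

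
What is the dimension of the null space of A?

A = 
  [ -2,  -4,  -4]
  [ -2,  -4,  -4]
nullity(A) = 2

Row reduce:
R2 → R2 - (1)·R1
REF = 
  [ -2,  -4,  -4]
  [  0,   0,   0]
Pivot columns: 1 → 1 pivot.
rank(A) = 1, so nullity(A) = 3 - 1 = 2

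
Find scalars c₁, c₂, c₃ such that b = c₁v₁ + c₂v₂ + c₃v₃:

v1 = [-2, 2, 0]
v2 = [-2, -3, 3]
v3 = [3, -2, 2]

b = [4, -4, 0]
c1 = -2, c2 = 0, c3 = 0

b = -2·v1 + 0·v2 + 0·v3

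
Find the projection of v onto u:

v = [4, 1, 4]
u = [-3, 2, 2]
v·u = (4)(-3) + (1)(2) + (4)(2) = -2
u·u = (-3)² + (2)² + (2)² = 17
proj_u(v) = (v·u / u·u) × u = (-2/17) × u

proj_u(v) = [6/17, -4/17, -4/17]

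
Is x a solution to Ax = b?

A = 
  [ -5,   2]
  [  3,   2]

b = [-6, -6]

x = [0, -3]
Yes

Ax = [-6, -6] = b ✓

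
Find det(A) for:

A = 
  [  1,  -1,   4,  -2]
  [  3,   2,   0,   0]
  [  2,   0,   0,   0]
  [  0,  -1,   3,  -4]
Cofactor expansion along row 1: det(A) = a₁₁M₁₁ - a₁₂M₁₂ + a₁₃M₁₃ - a₁₄M₁₄

M₁₁ = det[[2, 0, 0]; [0, 0, 0]; [-1, 3, -4]]
  = (2)·((0)(-4) - (0)(3)) - (0)·((0)(-4) - (0)(-1)) + (0)·((0)(3) - (0)(-1))
  = (2)(0) - (0)(0) + (0)(0)
  = 0
M₁₂ = det[[3, 0, 0]; [2, 0, 0]; [0, 3, -4]]
  = (3)·((0)(-4) - (0)(3)) - (0)·((2)(-4) - (0)(0)) + (0)·((2)(3) - (0)(0))
  = (3)(0) - (0)(-8) + (0)(6)
  = 0
M₁₃ = det[[3, 2, 0]; [2, 0, 0]; [0, -1, -4]]
  = (3)·((0)(-4) - (0)(-1)) - (2)·((2)(-4) - (0)(0)) + (0)·((2)(-1) - (0)(0))
  = (3)(0) - (2)(-8) + (0)(-2)
  = 16
M₁₄ = det[[3, 2, 0]; [2, 0, 0]; [0, -1, 3]]
  = (3)·((0)(3) - (0)(-1)) - (2)·((2)(3) - (0)(0)) + (0)·((2)(-1) - (0)(0))
  = (3)(0) - (2)(6) + (0)(-2)
  = -12

det(A) = (1)(0) - (-1)(0) + (4)(16) - (-2)(-12) = 40

det(A) = 40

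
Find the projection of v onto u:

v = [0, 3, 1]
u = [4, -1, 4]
v·u = (0)(4) + (3)(-1) + (1)(4) = 1
u·u = (4)² + (-1)² + (4)² = 33
proj_u(v) = (v·u / u·u) × u = (1/33) × u

proj_u(v) = [4/33, -1/33, 4/33]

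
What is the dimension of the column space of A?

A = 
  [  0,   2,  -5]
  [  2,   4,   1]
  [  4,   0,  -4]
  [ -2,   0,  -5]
Row reduce:
Swap R1 ↔ R2
R3 → R3 - (2)·R1
R4 → R4 + (1)·R1
R3 → R3 + (4)·R2
R4 → R4 - (2)·R2
R4 → R4 + (3/13)·R3
REF = 
  [  2,   4,   1]
  [  0,   2,  -5]
  [  0,   0, -26]
  [  0,   0,   0]
Pivot columns: 1, 2, 3 → 3 pivots.
dim(Col(A)) = number of pivot columns = 3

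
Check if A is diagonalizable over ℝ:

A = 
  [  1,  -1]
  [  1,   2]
No

tr(A) = 3, det(A) = 3
Characteristic polynomial: λ² - tr(A)λ + det(A) = λ² - 3λ + 3
λ² - 3λ + 3 = 0  ⇒  λ = (3 ± √((-3)² - 4·(3)))/2 = (3 ± √(-3))/2
  = (3 + i√3)/2,  (3 - i√3)/2
Eigenvalues: (3 + i√3)/2, (3 - i√3)/2  (≈ 1.5 + 0.866i, 1.5 - 0.866i)
Has complex eigenvalues (not diagonalizable over ℝ).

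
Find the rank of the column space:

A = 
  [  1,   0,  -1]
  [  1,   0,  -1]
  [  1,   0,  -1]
Row reduce:
R2 → R2 - (1)·R1
R3 → R3 - (1)·R1
REF = 
  [  1,   0,  -1]
  [  0,   0,   0]
  [  0,   0,   0]
Pivot columns: 1 → 1 pivot.
dim(Col(A)) = number of pivot columns = 1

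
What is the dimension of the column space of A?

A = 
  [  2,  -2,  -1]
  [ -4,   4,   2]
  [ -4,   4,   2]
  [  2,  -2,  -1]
dim(Col(A)) = 1

Row reduce:
R2 → R2 + (2)·R1
R3 → R3 + (2)·R1
R4 → R4 - (1)·R1
REF = 
  [  2,  -2,  -1]
  [  0,   0,   0]
  [  0,   0,   0]
  [  0,   0,   0]
Pivot columns: 1 → 1 pivot.
dim(Col(A)) = number of pivot columns = 1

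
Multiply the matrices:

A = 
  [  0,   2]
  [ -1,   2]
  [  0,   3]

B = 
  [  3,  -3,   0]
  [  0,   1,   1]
A is 3×2 and B is 2×3, so AB is 3×3. Each entry is (row of A)·(column of B):
AB[1,1] = (0)(3) + (2)(0) = 0
AB[1,2] = (0)(-3) + (2)(1) = 2
AB[1,3] = (0)(0) + (2)(1) = 2
AB[2,1] = (-1)(3) + (2)(0) = -3
AB[2,2] = (-1)(-3) + (2)(1) = 5
AB[2,3] = (-1)(0) + (2)(1) = 2
AB[3,1] = (0)(3) + (3)(0) = 0
AB[3,2] = (0)(-3) + (3)(1) = 3
AB[3,3] = (0)(0) + (3)(1) = 3

AB = 
  [  0,   2,   2]
  [ -3,   5,   2]
  [  0,   3,   3]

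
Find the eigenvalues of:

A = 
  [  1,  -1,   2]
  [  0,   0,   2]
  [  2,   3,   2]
λ = 1, 1 + √11, 1 - √11  (≈ 1, 4.317, -2.317)

Characteristic polynomial: det(λI - A) = λ³ - 3λ² - 8λ + 10
Testing integer divisors of the constant term: p(1) = 0, so (λ - 1) is a factor:
p(λ) = (λ - 1)(λ² - 2λ - 10)
λ² - 2λ - 10 = 0  ⇒  λ = (2 ± √((-2)² - 4·(-10)))/2 = (2 ± √(44))/2
  = 1 + √11,  1 - √11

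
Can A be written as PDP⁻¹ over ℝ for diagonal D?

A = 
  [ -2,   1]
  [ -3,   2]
Yes

tr(A) = 0, det(A) = -1
Characteristic polynomial: λ² - tr(A)λ + det(A) = λ² - 1
λ² - 1 = (λ + 1)(λ - 1)
Eigenvalues: 1, -1
λ=-1: alg. mult. = 1, geom. mult. = 2 - rank(A - (-1)I) = 2 - 1 = 1
λ=1: alg. mult. = 1, geom. mult. = 2 - rank(A - (1)I) = 2 - 1 = 1
Sum of geometric multiplicities equals n, so A has n independent eigenvectors.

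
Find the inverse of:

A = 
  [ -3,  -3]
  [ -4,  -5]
det(A) = (-3)(-5) - (-3)(-4) = 3
For a 2×2 matrix, A⁻¹ = (1/det(A)) · [[d, -b], [-c, a]]
    = (1/3) · [[-5, 3], [4, -3]]

A⁻¹ = 
  [-5/3,    1]
  [ 4/3,   -1]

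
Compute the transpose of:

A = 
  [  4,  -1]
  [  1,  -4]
Aᵀ = 
  [  4,   1]
  [ -1,  -4]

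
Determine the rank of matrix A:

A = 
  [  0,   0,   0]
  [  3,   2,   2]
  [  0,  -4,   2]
Row reduce:
Swap R1 ↔ R2
Swap R2 ↔ R3
REF = 
  [  3,   2,   2]
  [  0,  -4,   2]
  [  0,   0,   0]
Pivot columns: 1, 2 → 2 pivots.

rank(A) = 2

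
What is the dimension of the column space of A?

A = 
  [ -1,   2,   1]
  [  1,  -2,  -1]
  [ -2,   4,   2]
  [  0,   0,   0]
dim(Col(A)) = 1

Row reduce:
R2 → R2 + (1)·R1
R3 → R3 - (2)·R1
REF = 
  [ -1,   2,   1]
  [  0,   0,   0]
  [  0,   0,   0]
  [  0,   0,   0]
Pivot columns: 1 → 1 pivot.
dim(Col(A)) = number of pivot columns = 1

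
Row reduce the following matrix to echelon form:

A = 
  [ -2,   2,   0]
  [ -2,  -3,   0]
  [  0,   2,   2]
Row operations:
R2 → R2 - (1)·R1
R3 → R3 + (2/5)·R2

Resulting echelon form:
REF = 
  [ -2,   2,   0]
  [  0,  -5,   0]
  [  0,   0,   2]

Rank = 3 (number of non-zero pivot rows).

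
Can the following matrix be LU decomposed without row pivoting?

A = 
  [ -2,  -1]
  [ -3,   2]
Yes.
A[1,1] = -2 ≠ 0, so Gaussian elimination proceeds without a row swap: multiplier ℓ₂₁ = (-3)/(-2) = 3/2, and U[2,2] = 2 - (3/2)(-1) = 7/2.
L = 
  [  1,   0]
  [3/2,   1]
U = 
  [ -2,  -1]
  [  0, 7/2]
Check row 2 of LU: [(3/2)(-2), (3/2)(-1) + (7/2)] = [-3, 2] = row 2 of A ✓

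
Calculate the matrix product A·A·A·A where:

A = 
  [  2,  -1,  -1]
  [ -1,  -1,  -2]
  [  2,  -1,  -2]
A^4 = 
  [ 11,   2,  14]
  [-28,  23,  46]
  [  2,   8,  25]

A² = A·A:
A²[1,1] = (2)(2) + (-1)(-1) + (-1)(2) = 3
A²[1,2] = (2)(-1) + (-1)(-1) + (-1)(-1) = 0
A²[1,3] = (2)(-1) + (-1)(-2) + (-1)(-2) = 2
A²[2,1] = (-1)(2) + (-1)(-1) + (-2)(2) = -5
A²[2,2] = (-1)(-1) + (-1)(-1) + (-2)(-1) = 4
A²[2,3] = (-1)(-1) + (-1)(-2) + (-2)(-2) = 7
A²[3,1] = (2)(2) + (-1)(-1) + (-2)(2) = 1
A²[3,2] = (2)(-1) + (-1)(-1) + (-2)(-1) = 1
A²[3,3] = (2)(-1) + (-1)(-2) + (-2)(-2) = 4
A² = 
  [  3,   0,   2]
  [ -5,   4,   7]
  [  1,   1,   4]

A^3 = A^2·A:
A^3[1,1] = (3)(2) + (0)(-1) + (2)(2) = 10
A^3[1,2] = (3)(-1) + (0)(-1) + (2)(-1) = -5
A^3[1,3] = (3)(-1) + (0)(-2) + (2)(-2) = -7
A^3[2,1] = (-5)(2) + (4)(-1) + (7)(2) = 0
A^3[2,2] = (-5)(-1) + (4)(-1) + (7)(-1) = -6
A^3[2,3] = (-5)(-1) + (4)(-2) + (7)(-2) = -17
A^3[3,1] = (1)(2) + (1)(-1) + (4)(2) = 9
A^3[3,2] = (1)(-1) + (1)(-1) + (4)(-1) = -6
A^3[3,3] = (1)(-1) + (1)(-2) + (4)(-2) = -11
A^3 = 
  [ 10,  -5,  -7]
  [  0,  -6, -17]
  [  9,  -6, -11]

A^4 = A^3·A:
A^4[1,1] = (10)(2) + (-5)(-1) + (-7)(2) = 11
A^4[1,2] = (10)(-1) + (-5)(-1) + (-7)(-1) = 2
A^4[1,3] = (10)(-1) + (-5)(-2) + (-7)(-2) = 14
A^4[2,1] = (0)(2) + (-6)(-1) + (-17)(2) = -28
A^4[2,2] = (0)(-1) + (-6)(-1) + (-17)(-1) = 23
A^4[2,3] = (0)(-1) + (-6)(-2) + (-17)(-2) = 46
A^4[3,1] = (9)(2) + (-6)(-1) + (-11)(2) = 2
A^4[3,2] = (9)(-1) + (-6)(-1) + (-11)(-1) = 8
A^4[3,3] = (9)(-1) + (-6)(-2) + (-11)(-2) = 25
A^4 = 
  [ 11,   2,  14]
  [-28,  23,  46]
  [  2,   8,  25]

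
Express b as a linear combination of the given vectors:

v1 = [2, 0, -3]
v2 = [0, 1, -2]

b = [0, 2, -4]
c1 = 0, c2 = 2

b = 0·v1 + 2·v2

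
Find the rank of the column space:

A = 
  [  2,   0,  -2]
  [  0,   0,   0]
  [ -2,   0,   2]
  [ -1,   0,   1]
dim(Col(A)) = 1

Row reduce:
R3 → R3 + (1)·R1
R4 → R4 + (1/2)·R1
REF = 
  [  2,   0,  -2]
  [  0,   0,   0]
  [  0,   0,   0]
  [  0,   0,   0]
Pivot columns: 1 → 1 pivot.
dim(Col(A)) = number of pivot columns = 1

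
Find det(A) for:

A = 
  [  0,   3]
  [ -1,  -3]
3

For a 2×2 matrix, det = ad - bc = (0)(-3) - (3)(-1) = 3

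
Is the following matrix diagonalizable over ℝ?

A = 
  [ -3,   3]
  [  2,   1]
Yes

tr(A) = -2, det(A) = -9
Characteristic polynomial: λ² - tr(A)λ + det(A) = λ² + 2λ - 9
λ² + 2λ - 9 = 0  ⇒  λ = (-2 ± √((2)² - 4·(-9)))/2 = (-2 ± √(40))/2
  = -1 + √10,  -1 - √10
Eigenvalues: -1 + √10, -1 - √10  (≈ 2.162, -4.162)
The two irrational eigenvalues are distinct (simple), so each has alg. mult. = geom. mult. = 1.
Sum of geometric multiplicities equals n, so A has n independent eigenvectors.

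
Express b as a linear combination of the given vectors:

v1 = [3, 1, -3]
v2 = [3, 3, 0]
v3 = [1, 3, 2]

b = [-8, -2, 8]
c1 = -2, c2 = -1, c3 = 1

b = -2·v1 + -1·v2 + 1·v3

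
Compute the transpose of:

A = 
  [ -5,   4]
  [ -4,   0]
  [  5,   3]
Aᵀ = 
  [ -5,  -4,   5]
  [  4,   0,   3]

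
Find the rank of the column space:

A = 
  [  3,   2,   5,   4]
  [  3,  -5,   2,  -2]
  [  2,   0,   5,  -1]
dim(Col(A)) = 3

Row reduce:
R2 → R2 - (1)·R1
R3 → R3 - (2/3)·R1
R3 → R3 - (4/21)·R2
REF = 
  [     3,      2,      5,      4]
  [     0,     -7,     -3,     -6]
  [     0,      0,  47/21, -53/21]
Pivot columns: 1, 2, 3 → 3 pivots.
dim(Col(A)) = number of pivot columns = 3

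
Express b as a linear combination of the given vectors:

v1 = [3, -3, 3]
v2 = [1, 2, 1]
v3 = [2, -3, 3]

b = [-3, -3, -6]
c1 = 2, c2 = -3, c3 = -3

b = 2·v1 + -3·v2 + -3·v3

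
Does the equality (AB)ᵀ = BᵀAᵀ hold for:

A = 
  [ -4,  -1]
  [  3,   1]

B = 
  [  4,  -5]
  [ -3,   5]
Yes

(AB)ᵀ = 
  [-13,   9]
  [ 15, -10]

BᵀAᵀ = 
  [-13,   9]
  [ 15, -10]

Both sides are equal — this is the standard identity (AB)ᵀ = BᵀAᵀ, which holds for all A, B.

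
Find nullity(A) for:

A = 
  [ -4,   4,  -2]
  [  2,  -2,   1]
nullity(A) = 2

Row reduce:
R2 → R2 + (1/2)·R1
REF = 
  [ -4,   4,  -2]
  [  0,   0,   0]
Pivot columns: 1 → 1 pivot.
rank(A) = 1, so nullity(A) = 3 - 1 = 2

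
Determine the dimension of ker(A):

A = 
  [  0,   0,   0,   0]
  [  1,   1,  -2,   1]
nullity(A) = 3

Row reduce:
Swap R1 ↔ R2
REF = 
  [  1,   1,  -2,   1]
  [  0,   0,   0,   0]
Pivot columns: 1 → 1 pivot.
rank(A) = 1, so nullity(A) = 4 - 1 = 3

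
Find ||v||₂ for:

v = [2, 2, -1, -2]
3.606

||v||₂ = √((2)² + (2)² + (-1)² + (-2)²) = √13 = 3.606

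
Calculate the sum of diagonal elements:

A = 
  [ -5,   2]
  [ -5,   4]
-1

tr(A) = -5 + 4 = -1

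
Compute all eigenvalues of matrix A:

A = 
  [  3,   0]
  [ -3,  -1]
tr(A) = 2, det(A) = -3
Characteristic polynomial: λ² - tr(A)λ + det(A) = λ² - 2λ - 3
λ² - 2λ - 3 = (λ + 1)(λ - 3)

λ = 3, -1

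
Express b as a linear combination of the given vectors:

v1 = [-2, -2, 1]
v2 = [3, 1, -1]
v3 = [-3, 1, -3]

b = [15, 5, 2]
c1 = -3, c2 = 1, c3 = -2

b = -3·v1 + 1·v2 + -2·v3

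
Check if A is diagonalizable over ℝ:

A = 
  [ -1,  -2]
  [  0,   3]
Yes

tr(A) = 2, det(A) = -3
Characteristic polynomial: λ² - tr(A)λ + det(A) = λ² - 2λ - 3
λ² - 2λ - 3 = (λ + 1)(λ - 3)
Eigenvalues: 3, -1
λ=-1: alg. mult. = 1, geom. mult. = 2 - rank(A - (-1)I) = 2 - 1 = 1
λ=3: alg. mult. = 1, geom. mult. = 2 - rank(A - (3)I) = 2 - 1 = 1
Sum of geometric multiplicities equals n, so A has n independent eigenvectors.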